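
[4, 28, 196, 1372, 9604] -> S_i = 4*7^i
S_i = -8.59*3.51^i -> [-8.59, -30.15, -105.83, -371.46, -1303.83]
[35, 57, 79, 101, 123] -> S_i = 35 + 22*i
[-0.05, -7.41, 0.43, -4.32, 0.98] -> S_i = Random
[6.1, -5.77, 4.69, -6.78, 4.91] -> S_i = Random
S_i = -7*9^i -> [-7, -63, -567, -5103, -45927]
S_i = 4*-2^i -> [4, -8, 16, -32, 64]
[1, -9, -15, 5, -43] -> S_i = Random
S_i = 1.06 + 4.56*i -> [1.06, 5.62, 10.18, 14.74, 19.3]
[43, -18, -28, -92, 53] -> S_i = Random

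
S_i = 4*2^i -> [4, 8, 16, 32, 64]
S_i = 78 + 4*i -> [78, 82, 86, 90, 94]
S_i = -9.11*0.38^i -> [-9.11, -3.46, -1.32, -0.5, -0.19]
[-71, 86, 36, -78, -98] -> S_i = Random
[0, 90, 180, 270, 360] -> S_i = 0 + 90*i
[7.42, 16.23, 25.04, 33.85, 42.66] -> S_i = 7.42 + 8.81*i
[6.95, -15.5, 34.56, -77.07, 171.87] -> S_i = 6.95*(-2.23)^i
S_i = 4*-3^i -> [4, -12, 36, -108, 324]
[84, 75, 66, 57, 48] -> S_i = 84 + -9*i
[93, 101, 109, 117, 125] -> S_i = 93 + 8*i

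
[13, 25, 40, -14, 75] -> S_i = Random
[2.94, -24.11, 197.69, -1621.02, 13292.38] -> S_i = 2.94*(-8.20)^i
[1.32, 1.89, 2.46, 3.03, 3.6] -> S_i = 1.32 + 0.57*i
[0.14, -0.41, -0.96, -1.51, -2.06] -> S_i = 0.14 + -0.55*i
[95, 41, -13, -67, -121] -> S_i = 95 + -54*i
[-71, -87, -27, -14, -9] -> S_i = Random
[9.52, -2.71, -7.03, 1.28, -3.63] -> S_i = Random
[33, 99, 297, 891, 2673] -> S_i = 33*3^i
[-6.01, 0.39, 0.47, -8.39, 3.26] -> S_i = Random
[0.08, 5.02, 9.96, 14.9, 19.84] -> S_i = 0.08 + 4.94*i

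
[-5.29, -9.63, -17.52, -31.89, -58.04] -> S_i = -5.29*1.82^i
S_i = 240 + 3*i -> [240, 243, 246, 249, 252]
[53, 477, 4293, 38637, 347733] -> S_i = 53*9^i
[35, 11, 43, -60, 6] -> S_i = Random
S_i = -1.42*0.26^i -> [-1.42, -0.37, -0.1, -0.02, -0.01]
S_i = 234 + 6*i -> [234, 240, 246, 252, 258]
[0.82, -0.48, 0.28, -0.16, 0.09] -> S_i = 0.82*(-0.58)^i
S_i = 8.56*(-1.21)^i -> [8.56, -10.36, 12.53, -15.16, 18.35]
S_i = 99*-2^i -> [99, -198, 396, -792, 1584]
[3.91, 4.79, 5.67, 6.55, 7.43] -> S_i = 3.91 + 0.88*i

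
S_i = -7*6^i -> [-7, -42, -252, -1512, -9072]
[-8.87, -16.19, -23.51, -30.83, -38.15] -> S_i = -8.87 + -7.32*i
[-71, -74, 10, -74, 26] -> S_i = Random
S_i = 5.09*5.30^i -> [5.09, 26.98, 142.98, 757.78, 4016.25]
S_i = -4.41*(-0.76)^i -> [-4.41, 3.35, -2.55, 1.94, -1.47]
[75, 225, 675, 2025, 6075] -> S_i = 75*3^i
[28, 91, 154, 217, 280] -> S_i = 28 + 63*i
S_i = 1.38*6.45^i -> [1.38, 8.9, 57.41, 370.3, 2388.46]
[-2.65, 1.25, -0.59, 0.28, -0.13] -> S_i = -2.65*(-0.47)^i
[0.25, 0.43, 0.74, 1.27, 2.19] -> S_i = 0.25*1.72^i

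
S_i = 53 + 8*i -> [53, 61, 69, 77, 85]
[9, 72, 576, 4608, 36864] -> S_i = 9*8^i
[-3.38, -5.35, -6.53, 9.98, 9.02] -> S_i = Random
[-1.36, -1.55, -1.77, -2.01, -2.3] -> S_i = -1.36*1.14^i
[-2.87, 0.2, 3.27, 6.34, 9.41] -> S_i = -2.87 + 3.07*i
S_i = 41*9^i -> [41, 369, 3321, 29889, 269001]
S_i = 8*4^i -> [8, 32, 128, 512, 2048]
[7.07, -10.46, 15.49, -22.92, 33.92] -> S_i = 7.07*(-1.48)^i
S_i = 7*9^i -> [7, 63, 567, 5103, 45927]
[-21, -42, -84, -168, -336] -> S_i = -21*2^i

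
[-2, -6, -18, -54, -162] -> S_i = -2*3^i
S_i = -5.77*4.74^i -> [-5.77, -27.35, -129.64, -614.48, -2912.66]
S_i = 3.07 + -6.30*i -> [3.07, -3.23, -9.53, -15.83, -22.13]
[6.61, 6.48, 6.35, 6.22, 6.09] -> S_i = 6.61 + -0.13*i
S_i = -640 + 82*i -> [-640, -558, -476, -394, -312]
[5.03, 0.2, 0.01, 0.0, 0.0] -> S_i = 5.03*0.04^i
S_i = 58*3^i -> [58, 174, 522, 1566, 4698]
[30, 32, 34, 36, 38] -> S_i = 30 + 2*i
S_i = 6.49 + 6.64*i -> [6.49, 13.13, 19.77, 26.41, 33.05]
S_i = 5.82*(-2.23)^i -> [5.82, -12.98, 28.94, -64.54, 143.93]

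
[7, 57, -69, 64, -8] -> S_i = Random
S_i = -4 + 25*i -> [-4, 21, 46, 71, 96]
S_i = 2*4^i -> [2, 8, 32, 128, 512]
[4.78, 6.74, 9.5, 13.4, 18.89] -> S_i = 4.78*1.41^i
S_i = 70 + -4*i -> [70, 66, 62, 58, 54]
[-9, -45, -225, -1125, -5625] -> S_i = -9*5^i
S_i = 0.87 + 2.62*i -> [0.87, 3.49, 6.11, 8.73, 11.35]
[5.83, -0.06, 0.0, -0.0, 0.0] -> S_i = 5.83*(-0.01)^i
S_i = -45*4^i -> [-45, -180, -720, -2880, -11520]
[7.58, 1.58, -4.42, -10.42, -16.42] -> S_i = 7.58 + -6.00*i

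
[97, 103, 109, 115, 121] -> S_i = 97 + 6*i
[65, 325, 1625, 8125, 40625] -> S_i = 65*5^i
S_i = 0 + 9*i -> [0, 9, 18, 27, 36]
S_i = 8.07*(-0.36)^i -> [8.07, -2.91, 1.05, -0.38, 0.14]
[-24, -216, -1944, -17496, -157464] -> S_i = -24*9^i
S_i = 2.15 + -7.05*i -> [2.15, -4.9, -11.95, -19.0, -26.05]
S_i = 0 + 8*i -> [0, 8, 16, 24, 32]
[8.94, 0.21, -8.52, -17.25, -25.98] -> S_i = 8.94 + -8.73*i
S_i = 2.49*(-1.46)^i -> [2.49, -3.64, 5.31, -7.75, 11.31]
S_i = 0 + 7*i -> [0, 7, 14, 21, 28]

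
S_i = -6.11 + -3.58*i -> [-6.11, -9.69, -13.27, -16.85, -20.43]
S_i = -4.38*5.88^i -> [-4.38, -25.75, -151.44, -890.44, -5235.8]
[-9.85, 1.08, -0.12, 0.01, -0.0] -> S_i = -9.85*(-0.11)^i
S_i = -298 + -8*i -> [-298, -306, -314, -322, -330]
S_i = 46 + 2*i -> [46, 48, 50, 52, 54]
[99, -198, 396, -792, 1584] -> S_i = 99*-2^i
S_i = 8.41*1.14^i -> [8.41, 9.59, 10.93, 12.46, 14.2]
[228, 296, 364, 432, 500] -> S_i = 228 + 68*i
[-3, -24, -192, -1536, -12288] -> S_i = -3*8^i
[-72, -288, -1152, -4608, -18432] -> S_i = -72*4^i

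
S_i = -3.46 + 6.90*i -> [-3.46, 3.44, 10.34, 17.24, 24.14]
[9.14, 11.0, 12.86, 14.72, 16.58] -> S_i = 9.14 + 1.86*i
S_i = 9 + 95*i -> [9, 104, 199, 294, 389]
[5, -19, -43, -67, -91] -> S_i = 5 + -24*i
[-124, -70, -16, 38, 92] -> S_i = -124 + 54*i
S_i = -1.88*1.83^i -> [-1.88, -3.44, -6.3, -11.52, -21.08]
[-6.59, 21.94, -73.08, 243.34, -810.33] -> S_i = -6.59*(-3.33)^i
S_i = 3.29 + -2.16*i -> [3.29, 1.13, -1.03, -3.19, -5.35]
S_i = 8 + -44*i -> [8, -36, -80, -124, -168]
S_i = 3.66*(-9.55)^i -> [3.66, -34.95, 333.8, -3187.8, 30443.5]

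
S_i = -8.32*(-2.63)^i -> [-8.32, 21.88, -57.55, 151.35, -398.06]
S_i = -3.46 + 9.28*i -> [-3.46, 5.82, 15.1, 24.38, 33.66]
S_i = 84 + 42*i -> [84, 126, 168, 210, 252]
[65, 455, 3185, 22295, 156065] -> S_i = 65*7^i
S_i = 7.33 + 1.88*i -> [7.33, 9.21, 11.09, 12.97, 14.85]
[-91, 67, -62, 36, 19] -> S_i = Random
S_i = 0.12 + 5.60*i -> [0.12, 5.72, 11.32, 16.92, 22.52]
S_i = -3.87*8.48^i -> [-3.87, -32.82, -278.29, -2359.93, -20012.18]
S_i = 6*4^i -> [6, 24, 96, 384, 1536]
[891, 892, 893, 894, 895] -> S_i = 891 + 1*i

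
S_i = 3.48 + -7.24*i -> [3.48, -3.76, -11.0, -18.24, -25.48]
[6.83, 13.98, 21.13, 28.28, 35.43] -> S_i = 6.83 + 7.15*i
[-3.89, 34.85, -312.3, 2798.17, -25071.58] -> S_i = -3.89*(-8.96)^i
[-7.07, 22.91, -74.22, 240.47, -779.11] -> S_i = -7.07*(-3.24)^i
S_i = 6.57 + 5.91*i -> [6.57, 12.48, 18.39, 24.3, 30.21]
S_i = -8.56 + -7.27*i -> [-8.56, -15.83, -23.1, -30.37, -37.64]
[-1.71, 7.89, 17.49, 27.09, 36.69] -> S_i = -1.71 + 9.60*i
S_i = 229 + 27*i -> [229, 256, 283, 310, 337]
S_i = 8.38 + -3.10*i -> [8.38, 5.28, 2.18, -0.92, -4.02]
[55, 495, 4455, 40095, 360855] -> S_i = 55*9^i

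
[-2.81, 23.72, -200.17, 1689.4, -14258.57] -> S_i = -2.81*(-8.44)^i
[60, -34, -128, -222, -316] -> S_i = 60 + -94*i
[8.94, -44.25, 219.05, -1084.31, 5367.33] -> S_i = 8.94*(-4.95)^i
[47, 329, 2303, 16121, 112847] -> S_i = 47*7^i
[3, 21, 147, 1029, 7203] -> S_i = 3*7^i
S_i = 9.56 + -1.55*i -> [9.56, 8.01, 6.46, 4.91, 3.36]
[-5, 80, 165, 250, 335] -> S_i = -5 + 85*i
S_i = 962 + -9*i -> [962, 953, 944, 935, 926]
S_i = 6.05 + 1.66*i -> [6.05, 7.71, 9.37, 11.03, 12.69]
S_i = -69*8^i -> [-69, -552, -4416, -35328, -282624]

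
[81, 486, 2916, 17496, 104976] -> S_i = 81*6^i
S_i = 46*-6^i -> [46, -276, 1656, -9936, 59616]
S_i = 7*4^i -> [7, 28, 112, 448, 1792]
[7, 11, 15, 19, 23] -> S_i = 7 + 4*i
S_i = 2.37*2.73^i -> [2.37, 6.47, 17.66, 48.22, 131.64]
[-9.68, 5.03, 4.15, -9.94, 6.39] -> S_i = Random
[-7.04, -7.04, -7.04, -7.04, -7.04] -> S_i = -7.04*1.00^i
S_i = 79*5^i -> [79, 395, 1975, 9875, 49375]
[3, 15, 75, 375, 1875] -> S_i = 3*5^i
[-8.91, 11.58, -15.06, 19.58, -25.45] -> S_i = -8.91*(-1.30)^i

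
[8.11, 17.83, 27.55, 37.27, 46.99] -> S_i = 8.11 + 9.72*i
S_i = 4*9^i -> [4, 36, 324, 2916, 26244]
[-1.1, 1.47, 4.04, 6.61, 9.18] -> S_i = -1.10 + 2.57*i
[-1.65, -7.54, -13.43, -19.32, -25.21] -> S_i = -1.65 + -5.89*i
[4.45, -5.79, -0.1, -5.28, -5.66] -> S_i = Random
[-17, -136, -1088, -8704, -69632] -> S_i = -17*8^i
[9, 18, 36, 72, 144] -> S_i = 9*2^i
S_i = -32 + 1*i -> [-32, -31, -30, -29, -28]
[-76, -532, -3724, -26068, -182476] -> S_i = -76*7^i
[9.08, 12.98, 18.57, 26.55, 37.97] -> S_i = 9.08*1.43^i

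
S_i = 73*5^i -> [73, 365, 1825, 9125, 45625]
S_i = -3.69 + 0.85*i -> [-3.69, -2.84, -1.99, -1.14, -0.29]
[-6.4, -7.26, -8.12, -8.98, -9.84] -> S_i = -6.40 + -0.86*i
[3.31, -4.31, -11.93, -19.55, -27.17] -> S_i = 3.31 + -7.62*i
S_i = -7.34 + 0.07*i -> [-7.34, -7.27, -7.2, -7.13, -7.06]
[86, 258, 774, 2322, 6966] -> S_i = 86*3^i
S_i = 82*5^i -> [82, 410, 2050, 10250, 51250]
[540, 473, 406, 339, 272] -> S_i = 540 + -67*i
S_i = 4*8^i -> [4, 32, 256, 2048, 16384]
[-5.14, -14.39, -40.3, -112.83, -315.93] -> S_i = -5.14*2.80^i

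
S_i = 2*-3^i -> [2, -6, 18, -54, 162]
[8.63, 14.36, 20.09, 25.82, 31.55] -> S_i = 8.63 + 5.73*i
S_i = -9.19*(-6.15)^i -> [-9.19, 56.52, -347.59, 2137.67, -13146.68]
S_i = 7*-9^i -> [7, -63, 567, -5103, 45927]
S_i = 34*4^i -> [34, 136, 544, 2176, 8704]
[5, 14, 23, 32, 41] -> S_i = 5 + 9*i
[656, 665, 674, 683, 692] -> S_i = 656 + 9*i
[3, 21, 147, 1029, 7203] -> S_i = 3*7^i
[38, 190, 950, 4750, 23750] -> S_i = 38*5^i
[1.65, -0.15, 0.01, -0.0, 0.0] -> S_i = 1.65*(-0.09)^i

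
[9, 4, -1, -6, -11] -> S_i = 9 + -5*i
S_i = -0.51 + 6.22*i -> [-0.51, 5.71, 11.93, 18.15, 24.37]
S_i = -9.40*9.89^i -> [-9.4, -92.97, -919.43, -9093.2, -89931.74]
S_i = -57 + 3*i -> [-57, -54, -51, -48, -45]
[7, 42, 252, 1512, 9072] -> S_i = 7*6^i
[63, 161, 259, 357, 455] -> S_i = 63 + 98*i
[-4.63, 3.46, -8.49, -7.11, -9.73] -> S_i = Random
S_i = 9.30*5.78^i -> [9.3, 53.75, 310.7, 1795.84, 10379.93]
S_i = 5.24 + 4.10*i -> [5.24, 9.34, 13.44, 17.54, 21.64]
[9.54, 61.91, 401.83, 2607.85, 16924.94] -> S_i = 9.54*6.49^i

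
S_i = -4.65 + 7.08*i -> [-4.65, 2.43, 9.51, 16.59, 23.67]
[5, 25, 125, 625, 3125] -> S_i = 5*5^i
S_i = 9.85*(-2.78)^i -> [9.85, -27.38, 76.12, -211.63, 588.32]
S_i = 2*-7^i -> [2, -14, 98, -686, 4802]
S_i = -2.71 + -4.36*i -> [-2.71, -7.07, -11.43, -15.79, -20.15]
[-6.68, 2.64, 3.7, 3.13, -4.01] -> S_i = Random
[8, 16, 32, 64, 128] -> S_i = 8*2^i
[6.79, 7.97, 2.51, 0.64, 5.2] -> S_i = Random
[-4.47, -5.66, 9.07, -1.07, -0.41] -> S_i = Random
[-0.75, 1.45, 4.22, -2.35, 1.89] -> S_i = Random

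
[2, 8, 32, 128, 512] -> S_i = 2*4^i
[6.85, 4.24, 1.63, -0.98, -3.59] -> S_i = 6.85 + -2.61*i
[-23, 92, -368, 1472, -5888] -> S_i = -23*-4^i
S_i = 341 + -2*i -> [341, 339, 337, 335, 333]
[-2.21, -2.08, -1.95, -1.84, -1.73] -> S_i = -2.21*0.94^i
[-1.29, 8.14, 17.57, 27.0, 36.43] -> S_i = -1.29 + 9.43*i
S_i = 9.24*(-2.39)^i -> [9.24, -22.08, 52.78, -126.14, 301.48]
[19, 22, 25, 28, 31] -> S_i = 19 + 3*i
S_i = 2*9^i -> [2, 18, 162, 1458, 13122]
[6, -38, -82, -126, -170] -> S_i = 6 + -44*i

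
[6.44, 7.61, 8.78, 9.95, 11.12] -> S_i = 6.44 + 1.17*i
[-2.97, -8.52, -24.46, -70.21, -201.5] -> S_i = -2.97*2.87^i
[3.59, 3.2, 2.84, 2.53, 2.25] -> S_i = 3.59*0.89^i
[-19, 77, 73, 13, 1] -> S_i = Random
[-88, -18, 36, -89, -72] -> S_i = Random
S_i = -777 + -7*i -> [-777, -784, -791, -798, -805]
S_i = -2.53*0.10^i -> [-2.53, -0.25, -0.03, -0.0, -0.0]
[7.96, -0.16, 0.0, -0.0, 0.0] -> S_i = 7.96*(-0.02)^i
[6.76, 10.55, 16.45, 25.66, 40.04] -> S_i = 6.76*1.56^i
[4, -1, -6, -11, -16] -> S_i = 4 + -5*i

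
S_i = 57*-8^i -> [57, -456, 3648, -29184, 233472]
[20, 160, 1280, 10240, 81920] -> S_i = 20*8^i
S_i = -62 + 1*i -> [-62, -61, -60, -59, -58]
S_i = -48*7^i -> [-48, -336, -2352, -16464, -115248]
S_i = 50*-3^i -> [50, -150, 450, -1350, 4050]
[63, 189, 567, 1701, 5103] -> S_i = 63*3^i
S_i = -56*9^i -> [-56, -504, -4536, -40824, -367416]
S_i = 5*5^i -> [5, 25, 125, 625, 3125]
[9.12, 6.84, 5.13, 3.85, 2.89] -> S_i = 9.12*0.75^i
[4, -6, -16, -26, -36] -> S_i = 4 + -10*i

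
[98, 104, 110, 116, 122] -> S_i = 98 + 6*i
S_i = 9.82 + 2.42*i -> [9.82, 12.24, 14.66, 17.08, 19.5]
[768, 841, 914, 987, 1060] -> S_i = 768 + 73*i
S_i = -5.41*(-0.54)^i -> [-5.41, 2.92, -1.58, 0.85, -0.46]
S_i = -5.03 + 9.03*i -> [-5.03, 4.0, 13.03, 22.06, 31.09]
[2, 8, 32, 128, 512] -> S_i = 2*4^i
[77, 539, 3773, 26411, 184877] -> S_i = 77*7^i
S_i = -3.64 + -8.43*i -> [-3.64, -12.07, -20.5, -28.93, -37.36]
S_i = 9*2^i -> [9, 18, 36, 72, 144]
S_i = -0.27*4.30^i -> [-0.27, -1.16, -4.99, -21.47, -92.31]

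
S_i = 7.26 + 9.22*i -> [7.26, 16.48, 25.7, 34.92, 44.14]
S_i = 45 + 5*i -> [45, 50, 55, 60, 65]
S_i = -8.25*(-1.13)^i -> [-8.25, 9.32, -10.53, 11.9, -13.45]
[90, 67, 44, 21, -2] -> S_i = 90 + -23*i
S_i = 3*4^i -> [3, 12, 48, 192, 768]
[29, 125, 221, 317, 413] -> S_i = 29 + 96*i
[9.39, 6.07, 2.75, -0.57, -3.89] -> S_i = 9.39 + -3.32*i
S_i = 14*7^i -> [14, 98, 686, 4802, 33614]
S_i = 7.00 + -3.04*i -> [7.0, 3.96, 0.92, -2.12, -5.16]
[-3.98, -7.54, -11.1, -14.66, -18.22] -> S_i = -3.98 + -3.56*i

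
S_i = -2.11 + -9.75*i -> [-2.11, -11.86, -21.61, -31.36, -41.11]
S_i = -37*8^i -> [-37, -296, -2368, -18944, -151552]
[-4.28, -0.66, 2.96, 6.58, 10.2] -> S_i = -4.28 + 3.62*i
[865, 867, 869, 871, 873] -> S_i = 865 + 2*i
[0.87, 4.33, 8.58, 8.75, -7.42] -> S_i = Random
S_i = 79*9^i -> [79, 711, 6399, 57591, 518319]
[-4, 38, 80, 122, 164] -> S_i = -4 + 42*i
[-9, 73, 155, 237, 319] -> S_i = -9 + 82*i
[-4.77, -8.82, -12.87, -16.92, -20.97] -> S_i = -4.77 + -4.05*i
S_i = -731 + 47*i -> [-731, -684, -637, -590, -543]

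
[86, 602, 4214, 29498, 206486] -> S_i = 86*7^i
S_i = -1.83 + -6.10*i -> [-1.83, -7.93, -14.03, -20.13, -26.23]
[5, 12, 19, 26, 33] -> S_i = 5 + 7*i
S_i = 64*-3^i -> [64, -192, 576, -1728, 5184]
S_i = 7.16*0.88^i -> [7.16, 6.3, 5.54, 4.88, 4.29]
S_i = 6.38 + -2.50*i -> [6.38, 3.88, 1.38, -1.12, -3.62]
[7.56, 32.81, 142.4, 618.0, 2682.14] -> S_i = 7.56*4.34^i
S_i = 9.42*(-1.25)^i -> [9.42, -11.78, 14.72, -18.4, 23.0]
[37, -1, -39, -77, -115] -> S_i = 37 + -38*i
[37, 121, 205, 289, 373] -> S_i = 37 + 84*i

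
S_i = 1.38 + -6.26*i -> [1.38, -4.88, -11.14, -17.4, -23.66]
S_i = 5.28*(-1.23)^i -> [5.28, -6.49, 7.99, -9.83, 12.09]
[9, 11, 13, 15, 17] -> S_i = 9 + 2*i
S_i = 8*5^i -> [8, 40, 200, 1000, 5000]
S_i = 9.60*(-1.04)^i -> [9.6, -9.98, 10.38, -10.8, 11.23]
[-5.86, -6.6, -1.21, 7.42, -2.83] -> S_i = Random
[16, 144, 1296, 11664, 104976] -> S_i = 16*9^i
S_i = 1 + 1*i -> [1, 2, 3, 4, 5]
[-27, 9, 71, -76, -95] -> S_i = Random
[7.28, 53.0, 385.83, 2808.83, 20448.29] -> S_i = 7.28*7.28^i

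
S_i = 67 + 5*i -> [67, 72, 77, 82, 87]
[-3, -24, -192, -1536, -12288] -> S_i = -3*8^i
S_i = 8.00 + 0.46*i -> [8.0, 8.46, 8.92, 9.38, 9.84]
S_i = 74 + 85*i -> [74, 159, 244, 329, 414]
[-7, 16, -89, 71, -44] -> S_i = Random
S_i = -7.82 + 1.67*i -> [-7.82, -6.15, -4.48, -2.81, -1.14]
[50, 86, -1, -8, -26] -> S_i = Random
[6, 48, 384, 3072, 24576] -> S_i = 6*8^i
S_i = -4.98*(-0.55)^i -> [-4.98, 2.74, -1.51, 0.83, -0.46]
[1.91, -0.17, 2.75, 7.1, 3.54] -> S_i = Random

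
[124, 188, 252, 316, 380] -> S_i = 124 + 64*i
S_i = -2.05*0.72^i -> [-2.05, -1.48, -1.06, -0.77, -0.55]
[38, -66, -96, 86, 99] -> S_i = Random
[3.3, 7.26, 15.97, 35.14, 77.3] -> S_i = 3.30*2.20^i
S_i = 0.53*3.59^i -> [0.53, 1.9, 6.83, 24.52, 88.03]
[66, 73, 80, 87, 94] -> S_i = 66 + 7*i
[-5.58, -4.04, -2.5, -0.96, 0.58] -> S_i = -5.58 + 1.54*i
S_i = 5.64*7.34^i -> [5.64, 41.4, 303.86, 2230.32, 16370.55]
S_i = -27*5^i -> [-27, -135, -675, -3375, -16875]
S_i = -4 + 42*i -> [-4, 38, 80, 122, 164]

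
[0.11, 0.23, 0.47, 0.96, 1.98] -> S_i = 0.11*2.06^i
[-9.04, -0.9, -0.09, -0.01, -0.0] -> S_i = -9.04*0.10^i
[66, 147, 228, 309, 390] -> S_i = 66 + 81*i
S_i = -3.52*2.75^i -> [-3.52, -9.68, -26.62, -73.2, -201.31]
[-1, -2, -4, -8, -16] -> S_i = -1*2^i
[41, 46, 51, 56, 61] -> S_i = 41 + 5*i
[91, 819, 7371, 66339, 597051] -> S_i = 91*9^i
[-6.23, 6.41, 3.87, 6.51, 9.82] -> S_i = Random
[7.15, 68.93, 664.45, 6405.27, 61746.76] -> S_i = 7.15*9.64^i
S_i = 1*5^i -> [1, 5, 25, 125, 625]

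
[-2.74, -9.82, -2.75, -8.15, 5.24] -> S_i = Random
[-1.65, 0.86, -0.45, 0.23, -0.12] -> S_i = -1.65*(-0.52)^i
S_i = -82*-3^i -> [-82, 246, -738, 2214, -6642]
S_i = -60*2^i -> [-60, -120, -240, -480, -960]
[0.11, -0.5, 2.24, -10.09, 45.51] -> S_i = 0.11*(-4.51)^i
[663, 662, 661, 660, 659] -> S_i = 663 + -1*i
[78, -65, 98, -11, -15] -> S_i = Random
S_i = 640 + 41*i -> [640, 681, 722, 763, 804]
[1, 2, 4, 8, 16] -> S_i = 1*2^i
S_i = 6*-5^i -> [6, -30, 150, -750, 3750]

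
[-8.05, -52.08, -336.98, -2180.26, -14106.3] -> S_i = -8.05*6.47^i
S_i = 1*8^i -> [1, 8, 64, 512, 4096]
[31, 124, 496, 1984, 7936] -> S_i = 31*4^i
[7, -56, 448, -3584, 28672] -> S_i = 7*-8^i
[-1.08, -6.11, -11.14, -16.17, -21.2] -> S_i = -1.08 + -5.03*i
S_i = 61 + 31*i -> [61, 92, 123, 154, 185]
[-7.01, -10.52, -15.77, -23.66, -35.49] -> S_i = -7.01*1.50^i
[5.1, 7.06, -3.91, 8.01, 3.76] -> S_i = Random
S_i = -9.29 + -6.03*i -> [-9.29, -15.32, -21.35, -27.38, -33.41]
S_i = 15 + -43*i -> [15, -28, -71, -114, -157]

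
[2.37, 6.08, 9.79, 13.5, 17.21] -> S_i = 2.37 + 3.71*i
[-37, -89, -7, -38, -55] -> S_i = Random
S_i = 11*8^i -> [11, 88, 704, 5632, 45056]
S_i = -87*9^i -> [-87, -783, -7047, -63423, -570807]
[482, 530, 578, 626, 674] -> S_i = 482 + 48*i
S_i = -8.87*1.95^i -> [-8.87, -17.3, -33.73, -65.77, -128.25]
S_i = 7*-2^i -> [7, -14, 28, -56, 112]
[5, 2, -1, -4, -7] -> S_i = 5 + -3*i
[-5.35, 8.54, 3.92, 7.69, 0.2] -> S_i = Random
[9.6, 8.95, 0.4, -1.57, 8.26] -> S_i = Random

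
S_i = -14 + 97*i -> [-14, 83, 180, 277, 374]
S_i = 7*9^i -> [7, 63, 567, 5103, 45927]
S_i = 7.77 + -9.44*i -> [7.77, -1.67, -11.11, -20.55, -29.99]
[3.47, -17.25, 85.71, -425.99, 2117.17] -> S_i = 3.47*(-4.97)^i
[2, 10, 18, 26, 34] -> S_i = 2 + 8*i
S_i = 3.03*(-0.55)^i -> [3.03, -1.67, 0.92, -0.5, 0.28]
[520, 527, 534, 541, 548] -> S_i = 520 + 7*i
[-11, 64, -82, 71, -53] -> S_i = Random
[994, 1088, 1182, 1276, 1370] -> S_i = 994 + 94*i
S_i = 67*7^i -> [67, 469, 3283, 22981, 160867]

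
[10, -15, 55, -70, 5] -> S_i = Random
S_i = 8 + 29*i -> [8, 37, 66, 95, 124]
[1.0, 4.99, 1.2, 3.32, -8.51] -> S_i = Random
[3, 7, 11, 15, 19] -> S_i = 3 + 4*i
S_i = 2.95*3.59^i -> [2.95, 10.59, 38.02, 136.49, 490.0]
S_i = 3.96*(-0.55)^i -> [3.96, -2.18, 1.2, -0.66, 0.36]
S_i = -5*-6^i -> [-5, 30, -180, 1080, -6480]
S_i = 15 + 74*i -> [15, 89, 163, 237, 311]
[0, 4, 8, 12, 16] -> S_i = 0 + 4*i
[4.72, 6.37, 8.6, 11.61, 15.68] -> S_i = 4.72*1.35^i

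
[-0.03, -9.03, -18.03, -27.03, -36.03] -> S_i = -0.03 + -9.00*i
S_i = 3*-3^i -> [3, -9, 27, -81, 243]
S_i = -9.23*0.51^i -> [-9.23, -4.71, -2.4, -1.22, -0.62]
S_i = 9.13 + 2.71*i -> [9.13, 11.84, 14.55, 17.26, 19.97]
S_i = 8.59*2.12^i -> [8.59, 18.21, 38.61, 81.85, 173.51]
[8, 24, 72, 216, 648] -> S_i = 8*3^i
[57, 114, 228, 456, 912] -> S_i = 57*2^i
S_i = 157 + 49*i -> [157, 206, 255, 304, 353]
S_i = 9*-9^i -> [9, -81, 729, -6561, 59049]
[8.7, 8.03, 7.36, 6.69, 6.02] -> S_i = 8.70 + -0.67*i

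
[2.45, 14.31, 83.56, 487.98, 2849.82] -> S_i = 2.45*5.84^i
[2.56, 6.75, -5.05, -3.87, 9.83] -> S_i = Random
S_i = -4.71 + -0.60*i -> [-4.71, -5.31, -5.91, -6.51, -7.11]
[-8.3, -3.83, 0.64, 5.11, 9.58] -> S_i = -8.30 + 4.47*i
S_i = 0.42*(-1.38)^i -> [0.42, -0.58, 0.8, -1.1, 1.52]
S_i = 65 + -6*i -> [65, 59, 53, 47, 41]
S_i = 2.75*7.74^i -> [2.75, 21.28, 164.75, 1275.13, 9869.53]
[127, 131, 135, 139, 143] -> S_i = 127 + 4*i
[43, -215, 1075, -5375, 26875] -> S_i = 43*-5^i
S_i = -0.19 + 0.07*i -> [-0.19, -0.12, -0.05, 0.02, 0.09]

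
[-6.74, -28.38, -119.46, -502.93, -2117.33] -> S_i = -6.74*4.21^i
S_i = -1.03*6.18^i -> [-1.03, -6.37, -39.34, -243.11, -1502.42]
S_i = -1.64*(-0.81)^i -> [-1.64, 1.33, -1.08, 0.87, -0.71]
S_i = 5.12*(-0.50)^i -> [5.12, -2.56, 1.28, -0.64, 0.32]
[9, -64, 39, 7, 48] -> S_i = Random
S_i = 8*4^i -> [8, 32, 128, 512, 2048]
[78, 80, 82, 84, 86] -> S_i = 78 + 2*i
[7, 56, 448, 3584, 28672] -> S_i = 7*8^i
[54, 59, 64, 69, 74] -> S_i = 54 + 5*i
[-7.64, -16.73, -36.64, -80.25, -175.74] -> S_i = -7.64*2.19^i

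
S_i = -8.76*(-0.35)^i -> [-8.76, 3.07, -1.07, 0.38, -0.13]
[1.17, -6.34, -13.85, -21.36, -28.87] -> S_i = 1.17 + -7.51*i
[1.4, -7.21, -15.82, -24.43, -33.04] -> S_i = 1.40 + -8.61*i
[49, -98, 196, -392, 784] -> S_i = 49*-2^i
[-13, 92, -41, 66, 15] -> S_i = Random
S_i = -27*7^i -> [-27, -189, -1323, -9261, -64827]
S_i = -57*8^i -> [-57, -456, -3648, -29184, -233472]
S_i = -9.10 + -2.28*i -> [-9.1, -11.38, -13.66, -15.94, -18.22]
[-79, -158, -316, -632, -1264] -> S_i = -79*2^i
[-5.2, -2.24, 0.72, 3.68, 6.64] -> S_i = -5.20 + 2.96*i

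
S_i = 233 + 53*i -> [233, 286, 339, 392, 445]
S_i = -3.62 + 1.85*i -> [-3.62, -1.77, 0.08, 1.93, 3.78]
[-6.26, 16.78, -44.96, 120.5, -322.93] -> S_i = -6.26*(-2.68)^i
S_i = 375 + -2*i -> [375, 373, 371, 369, 367]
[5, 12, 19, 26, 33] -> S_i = 5 + 7*i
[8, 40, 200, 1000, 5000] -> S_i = 8*5^i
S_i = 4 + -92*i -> [4, -88, -180, -272, -364]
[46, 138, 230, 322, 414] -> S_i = 46 + 92*i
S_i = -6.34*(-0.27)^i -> [-6.34, 1.71, -0.46, 0.12, -0.03]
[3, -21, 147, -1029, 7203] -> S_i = 3*-7^i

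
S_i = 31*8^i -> [31, 248, 1984, 15872, 126976]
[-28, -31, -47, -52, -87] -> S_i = Random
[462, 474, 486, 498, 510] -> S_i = 462 + 12*i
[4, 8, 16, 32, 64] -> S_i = 4*2^i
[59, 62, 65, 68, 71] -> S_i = 59 + 3*i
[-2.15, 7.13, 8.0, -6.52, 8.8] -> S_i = Random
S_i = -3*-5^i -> [-3, 15, -75, 375, -1875]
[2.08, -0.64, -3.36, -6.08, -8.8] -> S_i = 2.08 + -2.72*i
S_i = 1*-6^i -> [1, -6, 36, -216, 1296]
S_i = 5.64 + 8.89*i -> [5.64, 14.53, 23.42, 32.31, 41.2]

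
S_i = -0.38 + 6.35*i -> [-0.38, 5.97, 12.32, 18.67, 25.02]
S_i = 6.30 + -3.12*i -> [6.3, 3.18, 0.06, -3.06, -6.18]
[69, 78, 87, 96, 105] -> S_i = 69 + 9*i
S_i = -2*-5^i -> [-2, 10, -50, 250, -1250]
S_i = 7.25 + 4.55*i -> [7.25, 11.8, 16.35, 20.9, 25.45]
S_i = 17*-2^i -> [17, -34, 68, -136, 272]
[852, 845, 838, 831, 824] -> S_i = 852 + -7*i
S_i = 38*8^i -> [38, 304, 2432, 19456, 155648]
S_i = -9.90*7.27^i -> [-9.9, -71.97, -523.24, -3803.98, -27654.95]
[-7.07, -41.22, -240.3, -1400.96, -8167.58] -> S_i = -7.07*5.83^i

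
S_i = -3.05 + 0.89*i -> [-3.05, -2.16, -1.27, -0.38, 0.51]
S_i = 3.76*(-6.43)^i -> [3.76, -24.18, 155.46, -999.59, 6427.35]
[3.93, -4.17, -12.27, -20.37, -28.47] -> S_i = 3.93 + -8.10*i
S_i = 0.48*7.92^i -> [0.48, 3.8, 30.11, 238.46, 1888.61]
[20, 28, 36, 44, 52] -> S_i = 20 + 8*i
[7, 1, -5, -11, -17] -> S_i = 7 + -6*i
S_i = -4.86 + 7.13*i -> [-4.86, 2.27, 9.4, 16.53, 23.66]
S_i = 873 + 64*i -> [873, 937, 1001, 1065, 1129]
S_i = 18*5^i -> [18, 90, 450, 2250, 11250]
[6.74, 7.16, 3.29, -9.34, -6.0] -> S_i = Random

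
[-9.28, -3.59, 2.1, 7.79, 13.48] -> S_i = -9.28 + 5.69*i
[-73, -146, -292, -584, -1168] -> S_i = -73*2^i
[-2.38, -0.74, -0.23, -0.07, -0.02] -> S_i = -2.38*0.31^i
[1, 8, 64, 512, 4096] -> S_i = 1*8^i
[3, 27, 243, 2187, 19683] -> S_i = 3*9^i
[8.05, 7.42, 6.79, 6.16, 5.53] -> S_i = 8.05 + -0.63*i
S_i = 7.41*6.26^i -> [7.41, 46.39, 290.38, 1817.78, 11379.3]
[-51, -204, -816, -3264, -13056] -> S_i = -51*4^i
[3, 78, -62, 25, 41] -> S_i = Random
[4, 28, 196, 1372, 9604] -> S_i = 4*7^i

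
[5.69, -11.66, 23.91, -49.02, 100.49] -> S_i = 5.69*(-2.05)^i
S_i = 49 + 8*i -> [49, 57, 65, 73, 81]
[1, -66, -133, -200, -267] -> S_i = 1 + -67*i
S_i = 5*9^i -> [5, 45, 405, 3645, 32805]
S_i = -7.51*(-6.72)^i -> [-7.51, 50.47, -339.14, 2279.02, -15315.0]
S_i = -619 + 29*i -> [-619, -590, -561, -532, -503]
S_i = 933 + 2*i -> [933, 935, 937, 939, 941]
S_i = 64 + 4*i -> [64, 68, 72, 76, 80]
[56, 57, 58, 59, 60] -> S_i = 56 + 1*i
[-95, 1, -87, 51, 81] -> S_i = Random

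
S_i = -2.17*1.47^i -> [-2.17, -3.19, -4.69, -6.89, -10.13]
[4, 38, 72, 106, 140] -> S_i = 4 + 34*i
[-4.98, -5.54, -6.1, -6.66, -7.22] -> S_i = -4.98 + -0.56*i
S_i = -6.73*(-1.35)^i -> [-6.73, 9.09, -12.27, 16.56, -22.35]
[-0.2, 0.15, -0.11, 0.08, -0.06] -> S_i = -0.20*(-0.74)^i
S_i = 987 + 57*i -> [987, 1044, 1101, 1158, 1215]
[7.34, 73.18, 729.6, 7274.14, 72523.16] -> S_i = 7.34*9.97^i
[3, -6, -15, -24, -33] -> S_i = 3 + -9*i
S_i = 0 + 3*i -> [0, 3, 6, 9, 12]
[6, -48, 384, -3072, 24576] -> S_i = 6*-8^i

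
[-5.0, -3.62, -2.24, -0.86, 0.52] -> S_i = -5.00 + 1.38*i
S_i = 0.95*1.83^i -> [0.95, 1.74, 3.18, 5.82, 10.65]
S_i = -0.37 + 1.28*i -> [-0.37, 0.91, 2.19, 3.47, 4.75]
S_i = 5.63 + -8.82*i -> [5.63, -3.19, -12.01, -20.83, -29.65]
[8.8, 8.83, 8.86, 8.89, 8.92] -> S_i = 8.80 + 0.03*i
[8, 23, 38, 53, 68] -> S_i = 8 + 15*i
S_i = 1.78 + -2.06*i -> [1.78, -0.28, -2.34, -4.4, -6.46]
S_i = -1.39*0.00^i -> [-1.39, -0.0, -0.0, -0.0, -0.0]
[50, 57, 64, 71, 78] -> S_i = 50 + 7*i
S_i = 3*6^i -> [3, 18, 108, 648, 3888]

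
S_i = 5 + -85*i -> [5, -80, -165, -250, -335]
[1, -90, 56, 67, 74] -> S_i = Random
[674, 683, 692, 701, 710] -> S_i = 674 + 9*i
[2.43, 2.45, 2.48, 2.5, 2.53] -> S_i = 2.43*1.01^i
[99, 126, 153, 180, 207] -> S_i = 99 + 27*i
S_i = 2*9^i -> [2, 18, 162, 1458, 13122]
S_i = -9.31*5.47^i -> [-9.31, -50.93, -278.56, -1523.74, -8334.87]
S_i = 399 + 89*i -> [399, 488, 577, 666, 755]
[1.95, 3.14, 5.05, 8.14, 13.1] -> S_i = 1.95*1.61^i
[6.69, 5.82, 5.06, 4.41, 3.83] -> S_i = 6.69*0.87^i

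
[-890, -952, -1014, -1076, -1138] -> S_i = -890 + -62*i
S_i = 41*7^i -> [41, 287, 2009, 14063, 98441]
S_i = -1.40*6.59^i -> [-1.4, -9.23, -60.8, -400.67, -2640.4]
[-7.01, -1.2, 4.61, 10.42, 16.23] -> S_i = -7.01 + 5.81*i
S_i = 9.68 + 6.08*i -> [9.68, 15.76, 21.84, 27.92, 34.0]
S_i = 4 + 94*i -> [4, 98, 192, 286, 380]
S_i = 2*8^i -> [2, 16, 128, 1024, 8192]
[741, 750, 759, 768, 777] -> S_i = 741 + 9*i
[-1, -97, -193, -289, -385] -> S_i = -1 + -96*i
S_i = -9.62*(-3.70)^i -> [-9.62, 35.59, -131.7, 487.28, -1802.94]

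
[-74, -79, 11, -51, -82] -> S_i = Random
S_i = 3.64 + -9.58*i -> [3.64, -5.94, -15.52, -25.1, -34.68]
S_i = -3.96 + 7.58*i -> [-3.96, 3.62, 11.2, 18.78, 26.36]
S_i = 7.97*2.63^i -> [7.97, 20.96, 55.13, 144.99, 381.31]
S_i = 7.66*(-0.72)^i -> [7.66, -5.52, 3.97, -2.86, 2.06]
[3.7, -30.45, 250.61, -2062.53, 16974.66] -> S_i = 3.70*(-8.23)^i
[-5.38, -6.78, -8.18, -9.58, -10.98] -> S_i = -5.38 + -1.40*i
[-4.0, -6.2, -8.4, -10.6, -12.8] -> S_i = -4.00 + -2.20*i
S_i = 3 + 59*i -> [3, 62, 121, 180, 239]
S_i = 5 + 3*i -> [5, 8, 11, 14, 17]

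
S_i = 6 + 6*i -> [6, 12, 18, 24, 30]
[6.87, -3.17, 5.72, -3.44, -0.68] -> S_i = Random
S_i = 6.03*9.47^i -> [6.03, 57.1, 540.78, 5121.15, 48497.26]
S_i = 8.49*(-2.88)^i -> [8.49, -24.45, 70.42, -202.81, 584.09]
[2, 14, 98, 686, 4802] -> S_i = 2*7^i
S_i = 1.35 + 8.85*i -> [1.35, 10.2, 19.05, 27.9, 36.75]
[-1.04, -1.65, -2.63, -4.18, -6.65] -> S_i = -1.04*1.59^i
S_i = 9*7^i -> [9, 63, 441, 3087, 21609]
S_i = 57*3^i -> [57, 171, 513, 1539, 4617]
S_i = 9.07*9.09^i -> [9.07, 82.45, 749.44, 6812.38, 61924.54]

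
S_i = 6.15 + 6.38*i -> [6.15, 12.53, 18.91, 25.29, 31.67]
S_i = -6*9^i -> [-6, -54, -486, -4374, -39366]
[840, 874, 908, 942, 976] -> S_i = 840 + 34*i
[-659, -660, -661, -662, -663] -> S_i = -659 + -1*i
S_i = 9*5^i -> [9, 45, 225, 1125, 5625]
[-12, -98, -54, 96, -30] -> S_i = Random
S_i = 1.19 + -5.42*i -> [1.19, -4.23, -9.65, -15.07, -20.49]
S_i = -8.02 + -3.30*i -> [-8.02, -11.32, -14.62, -17.92, -21.22]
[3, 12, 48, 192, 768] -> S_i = 3*4^i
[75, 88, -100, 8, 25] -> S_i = Random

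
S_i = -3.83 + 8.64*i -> [-3.83, 4.81, 13.45, 22.09, 30.73]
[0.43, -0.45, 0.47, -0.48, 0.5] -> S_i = 0.43*(-1.04)^i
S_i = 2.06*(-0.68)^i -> [2.06, -1.4, 0.95, -0.65, 0.44]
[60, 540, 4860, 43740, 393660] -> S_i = 60*9^i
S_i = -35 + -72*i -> [-35, -107, -179, -251, -323]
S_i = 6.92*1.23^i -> [6.92, 8.51, 10.47, 12.88, 15.84]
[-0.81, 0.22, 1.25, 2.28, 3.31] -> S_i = -0.81 + 1.03*i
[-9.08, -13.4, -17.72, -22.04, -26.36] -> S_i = -9.08 + -4.32*i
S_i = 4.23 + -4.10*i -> [4.23, 0.13, -3.97, -8.07, -12.17]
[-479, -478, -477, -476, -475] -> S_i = -479 + 1*i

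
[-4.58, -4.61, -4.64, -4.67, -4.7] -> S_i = -4.58 + -0.03*i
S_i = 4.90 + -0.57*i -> [4.9, 4.33, 3.76, 3.19, 2.62]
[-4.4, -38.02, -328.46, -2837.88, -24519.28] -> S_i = -4.40*8.64^i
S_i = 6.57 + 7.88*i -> [6.57, 14.45, 22.33, 30.21, 38.09]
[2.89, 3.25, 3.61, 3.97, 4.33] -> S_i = 2.89 + 0.36*i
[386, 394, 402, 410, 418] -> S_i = 386 + 8*i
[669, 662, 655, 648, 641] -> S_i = 669 + -7*i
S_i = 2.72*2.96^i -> [2.72, 8.05, 23.83, 70.54, 208.8]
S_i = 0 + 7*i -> [0, 7, 14, 21, 28]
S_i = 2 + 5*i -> [2, 7, 12, 17, 22]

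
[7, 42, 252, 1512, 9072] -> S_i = 7*6^i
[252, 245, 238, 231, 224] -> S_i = 252 + -7*i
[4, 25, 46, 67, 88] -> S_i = 4 + 21*i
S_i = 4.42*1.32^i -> [4.42, 5.83, 7.7, 10.17, 13.42]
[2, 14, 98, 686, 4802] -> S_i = 2*7^i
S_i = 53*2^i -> [53, 106, 212, 424, 848]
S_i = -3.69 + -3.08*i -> [-3.69, -6.77, -9.85, -12.93, -16.01]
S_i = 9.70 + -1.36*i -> [9.7, 8.34, 6.98, 5.62, 4.26]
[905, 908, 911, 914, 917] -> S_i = 905 + 3*i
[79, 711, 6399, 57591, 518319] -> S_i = 79*9^i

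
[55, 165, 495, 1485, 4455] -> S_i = 55*3^i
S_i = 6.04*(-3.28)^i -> [6.04, -19.81, 64.98, -213.14, 699.09]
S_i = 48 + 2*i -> [48, 50, 52, 54, 56]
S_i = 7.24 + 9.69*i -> [7.24, 16.93, 26.62, 36.31, 46.0]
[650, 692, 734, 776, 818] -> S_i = 650 + 42*i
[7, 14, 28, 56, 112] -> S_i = 7*2^i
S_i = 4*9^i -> [4, 36, 324, 2916, 26244]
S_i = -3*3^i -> [-3, -9, -27, -81, -243]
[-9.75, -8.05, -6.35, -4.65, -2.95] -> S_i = -9.75 + 1.70*i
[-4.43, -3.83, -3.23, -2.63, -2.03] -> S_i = -4.43 + 0.60*i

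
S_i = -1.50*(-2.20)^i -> [-1.5, 3.3, -7.26, 15.97, -35.14]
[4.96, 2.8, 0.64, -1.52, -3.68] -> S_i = 4.96 + -2.16*i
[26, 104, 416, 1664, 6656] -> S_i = 26*4^i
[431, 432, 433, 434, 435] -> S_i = 431 + 1*i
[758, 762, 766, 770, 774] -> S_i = 758 + 4*i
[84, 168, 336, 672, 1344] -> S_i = 84*2^i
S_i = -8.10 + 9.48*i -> [-8.1, 1.38, 10.86, 20.34, 29.82]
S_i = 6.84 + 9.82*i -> [6.84, 16.66, 26.48, 36.3, 46.12]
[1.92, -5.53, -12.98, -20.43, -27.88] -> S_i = 1.92 + -7.45*i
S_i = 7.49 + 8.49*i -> [7.49, 15.98, 24.47, 32.96, 41.45]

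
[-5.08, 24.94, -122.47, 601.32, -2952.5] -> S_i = -5.08*(-4.91)^i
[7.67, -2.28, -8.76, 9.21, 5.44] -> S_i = Random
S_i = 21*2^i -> [21, 42, 84, 168, 336]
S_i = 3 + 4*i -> [3, 7, 11, 15, 19]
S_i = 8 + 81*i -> [8, 89, 170, 251, 332]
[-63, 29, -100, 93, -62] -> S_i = Random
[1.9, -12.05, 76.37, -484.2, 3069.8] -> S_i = 1.90*(-6.34)^i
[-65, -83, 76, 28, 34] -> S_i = Random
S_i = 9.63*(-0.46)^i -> [9.63, -4.43, 2.04, -0.94, 0.43]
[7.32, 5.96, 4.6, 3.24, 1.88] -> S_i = 7.32 + -1.36*i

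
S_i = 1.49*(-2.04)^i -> [1.49, -3.04, 6.2, -12.65, 25.81]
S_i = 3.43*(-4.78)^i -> [3.43, -16.4, 78.37, -374.61, 1790.63]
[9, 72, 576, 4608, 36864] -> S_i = 9*8^i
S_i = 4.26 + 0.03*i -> [4.26, 4.29, 4.32, 4.35, 4.38]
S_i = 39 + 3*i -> [39, 42, 45, 48, 51]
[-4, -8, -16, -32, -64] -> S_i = -4*2^i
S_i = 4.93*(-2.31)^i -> [4.93, -11.39, 26.31, -60.77, 140.38]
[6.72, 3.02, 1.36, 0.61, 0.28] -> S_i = 6.72*0.45^i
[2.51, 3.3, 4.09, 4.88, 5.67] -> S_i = 2.51 + 0.79*i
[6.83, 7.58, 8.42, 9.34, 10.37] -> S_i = 6.83*1.11^i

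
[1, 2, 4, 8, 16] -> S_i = 1*2^i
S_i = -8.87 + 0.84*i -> [-8.87, -8.03, -7.19, -6.35, -5.51]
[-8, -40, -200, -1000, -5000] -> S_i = -8*5^i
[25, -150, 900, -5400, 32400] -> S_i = 25*-6^i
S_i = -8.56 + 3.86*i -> [-8.56, -4.7, -0.84, 3.02, 6.88]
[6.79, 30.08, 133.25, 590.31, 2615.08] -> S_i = 6.79*4.43^i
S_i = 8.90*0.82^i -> [8.9, 7.3, 5.98, 4.91, 4.02]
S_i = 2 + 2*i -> [2, 4, 6, 8, 10]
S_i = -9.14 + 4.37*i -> [-9.14, -4.77, -0.4, 3.97, 8.34]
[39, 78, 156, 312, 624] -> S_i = 39*2^i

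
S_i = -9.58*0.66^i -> [-9.58, -6.32, -4.17, -2.75, -1.82]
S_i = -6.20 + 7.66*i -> [-6.2, 1.46, 9.12, 16.78, 24.44]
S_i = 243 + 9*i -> [243, 252, 261, 270, 279]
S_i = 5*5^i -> [5, 25, 125, 625, 3125]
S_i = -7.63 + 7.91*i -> [-7.63, 0.28, 8.19, 16.1, 24.01]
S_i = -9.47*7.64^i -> [-9.47, -72.35, -552.76, -4223.09, -32264.39]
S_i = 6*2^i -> [6, 12, 24, 48, 96]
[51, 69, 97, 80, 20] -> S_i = Random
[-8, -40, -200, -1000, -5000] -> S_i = -8*5^i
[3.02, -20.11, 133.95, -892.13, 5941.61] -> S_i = 3.02*(-6.66)^i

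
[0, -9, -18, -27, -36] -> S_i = 0 + -9*i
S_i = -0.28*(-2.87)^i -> [-0.28, 0.8, -2.31, 6.62, -19.0]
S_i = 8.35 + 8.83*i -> [8.35, 17.18, 26.01, 34.84, 43.67]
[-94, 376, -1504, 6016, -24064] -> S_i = -94*-4^i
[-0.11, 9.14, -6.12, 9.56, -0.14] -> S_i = Random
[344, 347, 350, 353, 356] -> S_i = 344 + 3*i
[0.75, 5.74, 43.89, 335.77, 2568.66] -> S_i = 0.75*7.65^i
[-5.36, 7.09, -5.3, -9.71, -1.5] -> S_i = Random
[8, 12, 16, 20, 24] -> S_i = 8 + 4*i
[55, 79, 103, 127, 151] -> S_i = 55 + 24*i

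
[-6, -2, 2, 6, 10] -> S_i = -6 + 4*i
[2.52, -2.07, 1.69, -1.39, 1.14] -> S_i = 2.52*(-0.82)^i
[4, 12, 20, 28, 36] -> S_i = 4 + 8*i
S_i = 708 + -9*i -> [708, 699, 690, 681, 672]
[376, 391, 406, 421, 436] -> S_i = 376 + 15*i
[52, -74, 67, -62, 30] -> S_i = Random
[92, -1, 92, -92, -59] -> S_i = Random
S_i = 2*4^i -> [2, 8, 32, 128, 512]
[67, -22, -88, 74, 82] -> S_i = Random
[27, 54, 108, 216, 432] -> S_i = 27*2^i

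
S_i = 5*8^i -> [5, 40, 320, 2560, 20480]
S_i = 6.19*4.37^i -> [6.19, 27.05, 118.21, 516.58, 2257.44]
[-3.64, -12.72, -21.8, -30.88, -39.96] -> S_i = -3.64 + -9.08*i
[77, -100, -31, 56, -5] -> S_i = Random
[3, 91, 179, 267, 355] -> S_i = 3 + 88*i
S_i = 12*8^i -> [12, 96, 768, 6144, 49152]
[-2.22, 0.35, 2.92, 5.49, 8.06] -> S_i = -2.22 + 2.57*i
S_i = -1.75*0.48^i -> [-1.75, -0.84, -0.4, -0.19, -0.09]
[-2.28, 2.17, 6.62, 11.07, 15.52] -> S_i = -2.28 + 4.45*i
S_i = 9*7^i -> [9, 63, 441, 3087, 21609]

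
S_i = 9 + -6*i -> [9, 3, -3, -9, -15]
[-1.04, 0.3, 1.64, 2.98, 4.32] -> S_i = -1.04 + 1.34*i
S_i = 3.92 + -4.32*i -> [3.92, -0.4, -4.72, -9.04, -13.36]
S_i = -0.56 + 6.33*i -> [-0.56, 5.77, 12.1, 18.43, 24.76]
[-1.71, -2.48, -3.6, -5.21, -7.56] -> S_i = -1.71*1.45^i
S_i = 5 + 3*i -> [5, 8, 11, 14, 17]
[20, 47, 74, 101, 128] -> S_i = 20 + 27*i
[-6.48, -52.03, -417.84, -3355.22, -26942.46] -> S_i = -6.48*8.03^i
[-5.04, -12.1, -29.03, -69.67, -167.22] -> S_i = -5.04*2.40^i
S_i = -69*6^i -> [-69, -414, -2484, -14904, -89424]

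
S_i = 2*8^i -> [2, 16, 128, 1024, 8192]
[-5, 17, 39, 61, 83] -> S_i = -5 + 22*i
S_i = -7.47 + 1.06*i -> [-7.47, -6.41, -5.35, -4.29, -3.23]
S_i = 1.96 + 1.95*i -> [1.96, 3.91, 5.86, 7.81, 9.76]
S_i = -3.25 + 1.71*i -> [-3.25, -1.54, 0.17, 1.88, 3.59]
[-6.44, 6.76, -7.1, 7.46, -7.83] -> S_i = -6.44*(-1.05)^i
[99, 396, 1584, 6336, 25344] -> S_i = 99*4^i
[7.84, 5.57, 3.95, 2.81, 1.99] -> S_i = 7.84*0.71^i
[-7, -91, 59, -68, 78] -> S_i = Random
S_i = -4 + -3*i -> [-4, -7, -10, -13, -16]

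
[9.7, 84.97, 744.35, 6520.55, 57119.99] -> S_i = 9.70*8.76^i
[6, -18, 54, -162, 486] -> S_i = 6*-3^i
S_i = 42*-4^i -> [42, -168, 672, -2688, 10752]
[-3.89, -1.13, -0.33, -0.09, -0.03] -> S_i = -3.89*0.29^i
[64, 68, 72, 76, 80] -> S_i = 64 + 4*i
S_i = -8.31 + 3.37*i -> [-8.31, -4.94, -1.57, 1.8, 5.17]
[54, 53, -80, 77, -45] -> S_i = Random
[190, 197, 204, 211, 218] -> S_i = 190 + 7*i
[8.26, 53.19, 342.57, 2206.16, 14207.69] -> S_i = 8.26*6.44^i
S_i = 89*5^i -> [89, 445, 2225, 11125, 55625]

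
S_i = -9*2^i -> [-9, -18, -36, -72, -144]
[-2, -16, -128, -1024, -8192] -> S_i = -2*8^i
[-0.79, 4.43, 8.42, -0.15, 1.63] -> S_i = Random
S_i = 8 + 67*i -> [8, 75, 142, 209, 276]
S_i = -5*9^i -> [-5, -45, -405, -3645, -32805]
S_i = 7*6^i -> [7, 42, 252, 1512, 9072]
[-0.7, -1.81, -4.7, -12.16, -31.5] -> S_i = -0.70*2.59^i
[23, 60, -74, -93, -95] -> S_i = Random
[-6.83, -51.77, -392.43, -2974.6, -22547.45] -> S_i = -6.83*7.58^i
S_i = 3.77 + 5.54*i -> [3.77, 9.31, 14.85, 20.39, 25.93]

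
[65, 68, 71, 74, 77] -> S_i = 65 + 3*i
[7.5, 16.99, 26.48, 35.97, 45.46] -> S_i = 7.50 + 9.49*i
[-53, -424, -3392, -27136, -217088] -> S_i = -53*8^i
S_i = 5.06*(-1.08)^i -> [5.06, -5.46, 5.9, -6.37, 6.88]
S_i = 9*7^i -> [9, 63, 441, 3087, 21609]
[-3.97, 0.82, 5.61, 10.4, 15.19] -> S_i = -3.97 + 4.79*i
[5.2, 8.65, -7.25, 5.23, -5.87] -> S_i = Random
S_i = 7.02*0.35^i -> [7.02, 2.46, 0.86, 0.3, 0.11]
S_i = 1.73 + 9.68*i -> [1.73, 11.41, 21.09, 30.77, 40.45]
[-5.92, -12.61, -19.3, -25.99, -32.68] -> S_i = -5.92 + -6.69*i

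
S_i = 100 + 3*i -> [100, 103, 106, 109, 112]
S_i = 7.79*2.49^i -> [7.79, 19.4, 48.3, 120.26, 299.46]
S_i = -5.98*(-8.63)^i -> [-5.98, 51.61, -445.37, 3843.56, -33169.92]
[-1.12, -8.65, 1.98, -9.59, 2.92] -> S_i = Random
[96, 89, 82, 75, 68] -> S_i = 96 + -7*i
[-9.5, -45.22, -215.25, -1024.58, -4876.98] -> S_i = -9.50*4.76^i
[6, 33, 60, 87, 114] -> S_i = 6 + 27*i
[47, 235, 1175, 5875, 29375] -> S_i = 47*5^i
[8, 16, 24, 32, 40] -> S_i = 8 + 8*i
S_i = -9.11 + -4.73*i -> [-9.11, -13.84, -18.57, -23.3, -28.03]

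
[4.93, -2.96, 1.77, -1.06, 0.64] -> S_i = 4.93*(-0.60)^i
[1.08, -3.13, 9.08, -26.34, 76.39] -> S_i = 1.08*(-2.90)^i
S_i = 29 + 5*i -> [29, 34, 39, 44, 49]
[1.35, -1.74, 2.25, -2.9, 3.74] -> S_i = 1.35*(-1.29)^i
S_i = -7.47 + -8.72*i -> [-7.47, -16.19, -24.91, -33.63, -42.35]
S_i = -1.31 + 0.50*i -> [-1.31, -0.81, -0.31, 0.19, 0.69]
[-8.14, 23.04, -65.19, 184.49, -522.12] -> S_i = -8.14*(-2.83)^i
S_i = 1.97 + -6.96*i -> [1.97, -4.99, -11.95, -18.91, -25.87]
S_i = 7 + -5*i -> [7, 2, -3, -8, -13]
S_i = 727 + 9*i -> [727, 736, 745, 754, 763]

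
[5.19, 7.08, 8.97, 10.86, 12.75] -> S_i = 5.19 + 1.89*i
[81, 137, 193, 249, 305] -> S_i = 81 + 56*i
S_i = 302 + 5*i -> [302, 307, 312, 317, 322]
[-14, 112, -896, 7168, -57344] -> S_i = -14*-8^i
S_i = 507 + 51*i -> [507, 558, 609, 660, 711]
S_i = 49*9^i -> [49, 441, 3969, 35721, 321489]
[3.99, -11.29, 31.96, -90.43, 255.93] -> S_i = 3.99*(-2.83)^i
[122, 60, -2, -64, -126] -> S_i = 122 + -62*i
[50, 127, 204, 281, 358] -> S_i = 50 + 77*i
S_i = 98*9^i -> [98, 882, 7938, 71442, 642978]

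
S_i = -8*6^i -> [-8, -48, -288, -1728, -10368]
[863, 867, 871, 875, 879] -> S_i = 863 + 4*i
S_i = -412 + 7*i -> [-412, -405, -398, -391, -384]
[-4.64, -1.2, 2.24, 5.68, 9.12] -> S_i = -4.64 + 3.44*i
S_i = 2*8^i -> [2, 16, 128, 1024, 8192]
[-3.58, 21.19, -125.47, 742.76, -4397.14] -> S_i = -3.58*(-5.92)^i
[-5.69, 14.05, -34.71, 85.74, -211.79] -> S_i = -5.69*(-2.47)^i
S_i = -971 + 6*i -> [-971, -965, -959, -953, -947]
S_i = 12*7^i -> [12, 84, 588, 4116, 28812]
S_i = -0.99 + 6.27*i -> [-0.99, 5.28, 11.55, 17.82, 24.09]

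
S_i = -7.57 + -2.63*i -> [-7.57, -10.2, -12.83, -15.46, -18.09]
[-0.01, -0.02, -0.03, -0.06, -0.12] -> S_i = -0.01*1.85^i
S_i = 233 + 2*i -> [233, 235, 237, 239, 241]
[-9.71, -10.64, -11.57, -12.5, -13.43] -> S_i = -9.71 + -0.93*i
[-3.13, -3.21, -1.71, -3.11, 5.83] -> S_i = Random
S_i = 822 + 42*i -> [822, 864, 906, 948, 990]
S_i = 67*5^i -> [67, 335, 1675, 8375, 41875]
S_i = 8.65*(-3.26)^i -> [8.65, -28.2, 91.93, -299.69, 976.98]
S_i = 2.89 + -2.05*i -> [2.89, 0.84, -1.21, -3.26, -5.31]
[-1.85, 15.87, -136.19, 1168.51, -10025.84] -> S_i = -1.85*(-8.58)^i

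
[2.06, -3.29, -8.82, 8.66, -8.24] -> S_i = Random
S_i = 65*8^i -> [65, 520, 4160, 33280, 266240]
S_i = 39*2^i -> [39, 78, 156, 312, 624]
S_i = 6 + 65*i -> [6, 71, 136, 201, 266]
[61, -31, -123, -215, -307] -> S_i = 61 + -92*i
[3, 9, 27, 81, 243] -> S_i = 3*3^i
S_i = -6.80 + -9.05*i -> [-6.8, -15.85, -24.9, -33.95, -43.0]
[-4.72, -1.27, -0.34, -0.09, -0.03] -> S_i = -4.72*0.27^i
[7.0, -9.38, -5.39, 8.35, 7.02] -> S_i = Random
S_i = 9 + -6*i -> [9, 3, -3, -9, -15]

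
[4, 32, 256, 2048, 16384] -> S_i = 4*8^i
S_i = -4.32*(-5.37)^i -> [-4.32, 23.2, -124.58, 668.97, -3592.37]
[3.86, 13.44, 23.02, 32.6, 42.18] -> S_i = 3.86 + 9.58*i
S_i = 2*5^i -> [2, 10, 50, 250, 1250]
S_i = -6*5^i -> [-6, -30, -150, -750, -3750]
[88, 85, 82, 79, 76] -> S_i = 88 + -3*i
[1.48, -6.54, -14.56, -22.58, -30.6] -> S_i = 1.48 + -8.02*i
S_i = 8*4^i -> [8, 32, 128, 512, 2048]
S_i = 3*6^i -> [3, 18, 108, 648, 3888]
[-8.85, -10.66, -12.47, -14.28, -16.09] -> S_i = -8.85 + -1.81*i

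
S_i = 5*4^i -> [5, 20, 80, 320, 1280]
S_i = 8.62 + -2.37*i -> [8.62, 6.25, 3.88, 1.51, -0.86]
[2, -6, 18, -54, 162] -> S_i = 2*-3^i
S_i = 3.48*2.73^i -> [3.48, 9.5, 25.94, 70.81, 193.3]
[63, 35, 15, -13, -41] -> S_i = Random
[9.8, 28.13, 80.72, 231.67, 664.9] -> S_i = 9.80*2.87^i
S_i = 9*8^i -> [9, 72, 576, 4608, 36864]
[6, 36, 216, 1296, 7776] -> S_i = 6*6^i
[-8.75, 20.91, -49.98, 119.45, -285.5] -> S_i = -8.75*(-2.39)^i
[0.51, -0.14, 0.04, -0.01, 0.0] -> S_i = 0.51*(-0.27)^i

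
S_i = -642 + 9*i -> [-642, -633, -624, -615, -606]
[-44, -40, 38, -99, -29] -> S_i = Random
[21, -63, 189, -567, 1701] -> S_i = 21*-3^i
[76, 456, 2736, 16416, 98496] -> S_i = 76*6^i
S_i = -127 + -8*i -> [-127, -135, -143, -151, -159]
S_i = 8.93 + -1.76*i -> [8.93, 7.17, 5.41, 3.65, 1.89]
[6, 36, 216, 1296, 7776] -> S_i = 6*6^i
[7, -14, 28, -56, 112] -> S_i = 7*-2^i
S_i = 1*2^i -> [1, 2, 4, 8, 16]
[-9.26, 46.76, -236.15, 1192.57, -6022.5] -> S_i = -9.26*(-5.05)^i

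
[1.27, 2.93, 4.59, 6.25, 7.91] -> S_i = 1.27 + 1.66*i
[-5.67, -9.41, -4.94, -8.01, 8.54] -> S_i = Random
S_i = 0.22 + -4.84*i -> [0.22, -4.62, -9.46, -14.3, -19.14]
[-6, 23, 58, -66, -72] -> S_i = Random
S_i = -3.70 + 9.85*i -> [-3.7, 6.15, 16.0, 25.85, 35.7]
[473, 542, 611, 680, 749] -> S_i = 473 + 69*i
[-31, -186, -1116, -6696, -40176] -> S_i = -31*6^i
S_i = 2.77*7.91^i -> [2.77, 21.91, 173.31, 1370.91, 10843.9]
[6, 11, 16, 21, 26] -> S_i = 6 + 5*i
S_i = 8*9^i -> [8, 72, 648, 5832, 52488]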